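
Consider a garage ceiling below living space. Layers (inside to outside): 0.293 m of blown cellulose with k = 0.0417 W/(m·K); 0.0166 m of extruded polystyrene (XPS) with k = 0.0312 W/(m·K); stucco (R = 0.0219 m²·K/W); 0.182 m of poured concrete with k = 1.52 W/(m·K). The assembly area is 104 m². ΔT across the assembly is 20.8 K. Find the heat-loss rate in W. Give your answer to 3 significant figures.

0.293/0.0417 = 7.026
0.0166/0.0312 = 0.5321
0.182/1.52 = 0.1197
R_total = 7.026 + 0.5321 + 0.0219 + 0.1197 = 7.7 m²·K/W
Q = A·ΔT/R = 104 × 20.8 / 7.7 = 280.9 W

281 W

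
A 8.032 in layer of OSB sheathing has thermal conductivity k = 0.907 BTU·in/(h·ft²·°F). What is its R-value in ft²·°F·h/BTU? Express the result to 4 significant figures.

8.856 ft²·°F·h/BTU

R = L/k = 8.032/0.907 = 8.8556 ft²·°F·h/BTU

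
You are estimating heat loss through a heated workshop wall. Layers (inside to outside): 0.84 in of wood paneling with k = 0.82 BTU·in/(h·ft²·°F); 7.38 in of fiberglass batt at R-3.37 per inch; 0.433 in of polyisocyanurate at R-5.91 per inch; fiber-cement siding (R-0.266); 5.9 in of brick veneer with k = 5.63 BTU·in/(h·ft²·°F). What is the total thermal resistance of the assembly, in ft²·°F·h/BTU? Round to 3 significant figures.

0.84/0.82 = 1.024
7.38 × 3.37 = 24.87
0.433 × 5.91 = 2.559
5.9/5.63 = 1.048
R_total = 1.024 + 24.87 + 2.559 + 0.266 + 1.048 = 29.77 ft²·°F·h/BTU

29.8 ft²·°F·h/BTU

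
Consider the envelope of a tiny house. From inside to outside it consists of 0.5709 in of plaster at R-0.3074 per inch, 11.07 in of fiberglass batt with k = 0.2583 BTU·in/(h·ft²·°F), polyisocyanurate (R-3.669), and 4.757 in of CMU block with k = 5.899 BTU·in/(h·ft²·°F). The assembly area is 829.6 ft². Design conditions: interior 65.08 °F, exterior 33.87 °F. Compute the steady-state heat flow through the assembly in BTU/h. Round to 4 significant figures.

0.5709 × 0.3074 = 0.17549
11.07/0.2583 = 42.857
4.757/5.899 = 0.80641
R_total = 0.17549 + 42.857 + 3.669 + 0.80641 = 47.508 ft²·°F·h/BTU
Q = A·ΔT/R = 829.6 × (65.08 − 33.87) / 47.508 = 545 BTU/h

545.0 BTU/h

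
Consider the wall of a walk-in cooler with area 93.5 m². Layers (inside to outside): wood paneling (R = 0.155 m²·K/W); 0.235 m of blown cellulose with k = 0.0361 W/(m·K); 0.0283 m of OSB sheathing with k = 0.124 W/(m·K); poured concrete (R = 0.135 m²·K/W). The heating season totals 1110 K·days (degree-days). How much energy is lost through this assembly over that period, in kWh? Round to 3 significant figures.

0.235/0.0361 = 6.51
0.0283/0.124 = 0.2282
R_total = 0.155 + 6.51 + 0.2282 + 0.135 = 7.028 m²·K/W
E = A × HDD × 24 / R / 1000 = 93.5 × 1110 × 24 / 7.028 / 1000 = 354.4 kWh

354 kWh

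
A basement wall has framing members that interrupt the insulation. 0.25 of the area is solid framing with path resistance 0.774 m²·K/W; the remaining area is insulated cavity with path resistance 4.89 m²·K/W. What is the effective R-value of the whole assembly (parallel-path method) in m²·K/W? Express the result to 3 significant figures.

2.10 m²·K/W

U_eff = 0.75/4.89 + 0.25/0.774 = 0.1534 + 0.323 = 0.4764
R_eff = 1/U_eff = 2.099 m²·K/W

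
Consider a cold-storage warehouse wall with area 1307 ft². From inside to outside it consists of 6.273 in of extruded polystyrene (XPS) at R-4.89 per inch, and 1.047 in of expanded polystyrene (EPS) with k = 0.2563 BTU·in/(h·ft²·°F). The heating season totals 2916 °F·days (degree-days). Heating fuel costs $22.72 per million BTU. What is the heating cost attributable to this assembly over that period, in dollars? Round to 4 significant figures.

6.273 × 4.89 = 30.675
1.047/0.2563 = 4.0851
R_total = 30.675 + 4.0851 = 34.76 ft²·°F·h/BTU
E = A × HDD × 24 / R = 1307 × 2916 × 24 / 34.76 = 2631400 BTU
Cost = 2631400/10⁶ × 22.72 = $59.786

59.79 dollars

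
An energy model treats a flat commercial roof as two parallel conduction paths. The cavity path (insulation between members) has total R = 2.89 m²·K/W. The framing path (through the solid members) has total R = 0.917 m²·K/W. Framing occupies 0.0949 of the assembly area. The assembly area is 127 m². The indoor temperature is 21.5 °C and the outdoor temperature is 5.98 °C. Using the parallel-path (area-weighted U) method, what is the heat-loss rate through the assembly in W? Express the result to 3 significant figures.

821 W

U_eff = 0.9051/2.89 + 0.0949/0.917 = 0.3132 + 0.1035 = 0.4167
R_eff = 1/U_eff = 2.4 m²·K/W
Q = 127 × (21.5 − 5.98) / 2.4 = 821.3 W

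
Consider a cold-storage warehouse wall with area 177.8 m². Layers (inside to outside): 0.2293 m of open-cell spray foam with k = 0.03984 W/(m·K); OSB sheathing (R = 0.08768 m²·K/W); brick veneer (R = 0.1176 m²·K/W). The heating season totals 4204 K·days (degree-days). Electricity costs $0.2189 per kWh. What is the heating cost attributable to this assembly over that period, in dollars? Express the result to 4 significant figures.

658.8 dollars

0.2293/0.03984 = 5.7555
R_total = 5.7555 + 0.08768 + 0.1176 = 5.9608 m²·K/W
E = A × HDD × 24 / R / 1000 = 177.8 × 4204 × 24 / 5.9608 / 1000 = 3009.5 kWh
Cost = 3009.5 × 0.2189 = $658.79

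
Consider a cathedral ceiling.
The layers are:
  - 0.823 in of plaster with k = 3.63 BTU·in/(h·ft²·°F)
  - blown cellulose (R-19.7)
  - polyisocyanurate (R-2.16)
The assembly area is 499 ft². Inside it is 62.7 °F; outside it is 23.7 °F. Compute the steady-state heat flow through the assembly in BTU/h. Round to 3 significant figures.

881 BTU/h

0.823/3.63 = 0.2267
R_total = 0.2267 + 19.7 + 2.16 = 22.09 ft²·°F·h/BTU
Q = A·ΔT/R = 499 × (62.7 − 23.7) / 22.09 = 881.1 BTU/h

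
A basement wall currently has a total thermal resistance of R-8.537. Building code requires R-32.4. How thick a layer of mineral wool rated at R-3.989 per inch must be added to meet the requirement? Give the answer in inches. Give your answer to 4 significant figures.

ΔR = 32.4 − 8.537 = 23.863 ft²·°F·h/BTU
L = ΔR / (R/in) = 23.863/3.989 = 5.9822 in

5.982 in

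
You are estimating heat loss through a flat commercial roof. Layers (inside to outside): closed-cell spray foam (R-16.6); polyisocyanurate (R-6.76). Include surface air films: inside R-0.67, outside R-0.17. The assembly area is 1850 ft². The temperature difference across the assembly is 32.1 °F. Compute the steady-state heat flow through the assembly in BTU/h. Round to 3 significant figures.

R_total = 0.67 + 16.6 + 6.76 + 0.17 = 24.2 ft²·°F·h/BTU
Q = A·ΔT/R = 1850 × 32.1 / 24.2 = 2454 BTU/h

2450 BTU/h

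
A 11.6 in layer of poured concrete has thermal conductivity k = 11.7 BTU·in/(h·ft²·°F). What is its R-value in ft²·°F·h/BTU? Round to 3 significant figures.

0.991 ft²·°F·h/BTU

R = L/k = 11.6/11.7 = 0.9915 ft²·°F·h/BTU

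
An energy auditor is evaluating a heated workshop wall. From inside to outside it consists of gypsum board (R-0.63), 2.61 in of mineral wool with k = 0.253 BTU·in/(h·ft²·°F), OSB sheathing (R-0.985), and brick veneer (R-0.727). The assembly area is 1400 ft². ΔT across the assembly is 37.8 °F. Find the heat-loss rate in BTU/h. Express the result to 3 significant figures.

4180 BTU/h

2.61/0.253 = 10.32
R_total = 0.63 + 10.32 + 0.985 + 0.727 = 12.66 ft²·°F·h/BTU
Q = A·ΔT/R = 1400 × 37.8 / 12.66 = 4181 BTU/h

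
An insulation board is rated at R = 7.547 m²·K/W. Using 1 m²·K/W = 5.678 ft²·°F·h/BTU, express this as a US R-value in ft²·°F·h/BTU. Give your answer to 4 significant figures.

R_US = 7.547 × 5.678 = 42.852

42.85 ft²·°F·h/BTU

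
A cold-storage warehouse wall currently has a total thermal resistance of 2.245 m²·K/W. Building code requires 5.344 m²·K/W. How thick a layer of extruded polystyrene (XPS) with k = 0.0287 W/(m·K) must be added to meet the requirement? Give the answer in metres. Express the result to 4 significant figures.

0.08894 m

ΔR = 5.344 − 2.245 = 3.099 m²·K/W
L = ΔR × k = 3.099 × 0.0287 = 0.088941 m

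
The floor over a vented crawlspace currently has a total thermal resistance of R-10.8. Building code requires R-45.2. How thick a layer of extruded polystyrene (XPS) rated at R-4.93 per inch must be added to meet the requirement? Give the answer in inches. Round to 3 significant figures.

6.98 in

ΔR = 45.2 − 10.8 = 34.4 ft²·°F·h/BTU
L = ΔR / (R/in) = 34.4/4.93 = 6.978 in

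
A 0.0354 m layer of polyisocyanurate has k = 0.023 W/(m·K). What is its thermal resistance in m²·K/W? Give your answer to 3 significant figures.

R = L/k = 0.0354/0.023 = 1.539 m²·K/W

1.54 m²·K/W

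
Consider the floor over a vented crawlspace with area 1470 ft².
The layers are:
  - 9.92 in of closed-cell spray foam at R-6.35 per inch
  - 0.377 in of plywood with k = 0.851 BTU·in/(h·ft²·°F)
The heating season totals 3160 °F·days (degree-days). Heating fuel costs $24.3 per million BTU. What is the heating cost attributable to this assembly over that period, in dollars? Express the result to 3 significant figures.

42.7 dollars

9.92 × 6.35 = 62.99
0.377/0.851 = 0.443
R_total = 62.99 + 0.443 = 63.44 ft²·°F·h/BTU
E = A × HDD × 24 / R = 1470 × 3160 × 24 / 63.44 = 1757000 BTU
Cost = 1757000/10⁶ × 24.3 = $42.71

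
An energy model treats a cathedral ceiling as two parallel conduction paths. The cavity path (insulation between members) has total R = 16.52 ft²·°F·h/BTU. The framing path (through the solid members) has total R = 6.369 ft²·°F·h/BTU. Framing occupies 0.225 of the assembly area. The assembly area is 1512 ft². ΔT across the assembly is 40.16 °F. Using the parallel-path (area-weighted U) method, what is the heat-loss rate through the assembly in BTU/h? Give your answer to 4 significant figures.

U_eff = 0.775/16.52 + 0.225/6.369 = 0.046913 + 0.035327 = 0.08224
R_eff = 1/U_eff = 12.16 ft²·°F·h/BTU
Q = 1512 × 40.16 / 12.16 = 4993.8 BTU/h

4994 BTU/h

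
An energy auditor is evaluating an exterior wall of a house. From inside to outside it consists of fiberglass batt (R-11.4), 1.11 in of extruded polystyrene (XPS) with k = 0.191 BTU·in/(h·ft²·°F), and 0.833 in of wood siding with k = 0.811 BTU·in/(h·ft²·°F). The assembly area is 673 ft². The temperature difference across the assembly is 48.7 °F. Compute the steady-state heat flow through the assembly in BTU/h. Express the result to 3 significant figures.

1.11/0.191 = 5.812
0.833/0.811 = 1.027
R_total = 11.4 + 5.812 + 1.027 = 18.24 ft²·°F·h/BTU
Q = A·ΔT/R = 673 × 48.7 / 18.24 = 1797 BTU/h

1800 BTU/h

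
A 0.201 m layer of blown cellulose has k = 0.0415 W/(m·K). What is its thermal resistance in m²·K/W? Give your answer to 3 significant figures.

4.84 m²·K/W

R = L/k = 0.201/0.0415 = 4.843 m²·K/W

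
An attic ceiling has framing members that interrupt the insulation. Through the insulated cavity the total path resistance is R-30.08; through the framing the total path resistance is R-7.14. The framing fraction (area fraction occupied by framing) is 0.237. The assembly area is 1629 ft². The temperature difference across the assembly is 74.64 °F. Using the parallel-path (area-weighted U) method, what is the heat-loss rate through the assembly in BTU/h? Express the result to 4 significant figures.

7120 BTU/h

U_eff = 0.763/30.08 + 0.237/7.14 = 0.025366 + 0.033193 = 0.058559
R_eff = 1/U_eff = 17.077 ft²·°F·h/BTU
Q = 1629 × 74.64 / 17.077 = 7120.1 BTU/h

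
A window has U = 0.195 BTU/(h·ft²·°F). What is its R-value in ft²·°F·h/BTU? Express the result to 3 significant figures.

5.13 ft²·°F·h/BTU

R = 1/U = 1/0.195 = 5.128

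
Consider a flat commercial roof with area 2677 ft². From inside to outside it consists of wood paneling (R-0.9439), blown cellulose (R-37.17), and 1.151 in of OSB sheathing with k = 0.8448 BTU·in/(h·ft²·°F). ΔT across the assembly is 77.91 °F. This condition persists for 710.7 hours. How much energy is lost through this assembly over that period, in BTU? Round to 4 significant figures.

3755000 BTU

1.151/0.8448 = 1.3625
R_total = 0.9439 + 37.17 + 1.3625 = 39.476 ft²·°F·h/BTU
Q = 2677 × 77.91 / 39.476 = 5283.3 BTU/h
E = 5283.3 × 710.7 = 3754800 BTU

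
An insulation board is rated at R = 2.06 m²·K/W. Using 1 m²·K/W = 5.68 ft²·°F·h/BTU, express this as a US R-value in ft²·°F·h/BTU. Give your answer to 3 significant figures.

11.7 ft²·°F·h/BTU

R_US = 2.06 × 5.68 = 11.7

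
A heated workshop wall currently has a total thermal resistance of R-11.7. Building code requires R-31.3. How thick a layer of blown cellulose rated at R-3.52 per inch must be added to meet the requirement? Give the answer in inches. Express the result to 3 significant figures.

5.57 in

ΔR = 31.3 − 11.7 = 19.6 ft²·°F·h/BTU
L = ΔR / (R/in) = 19.6/3.52 = 5.568 in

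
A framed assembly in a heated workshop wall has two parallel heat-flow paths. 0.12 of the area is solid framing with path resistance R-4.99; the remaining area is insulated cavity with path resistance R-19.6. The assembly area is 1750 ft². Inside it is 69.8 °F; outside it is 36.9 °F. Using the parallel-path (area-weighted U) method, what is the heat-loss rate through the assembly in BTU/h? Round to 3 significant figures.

3970 BTU/h

U_eff = 0.88/19.6 + 0.12/4.99 = 0.0449 + 0.02405 = 0.06895
R_eff = 1/U_eff = 14.5 ft²·°F·h/BTU
Q = 1750 × (69.8 − 36.9) / 14.5 = 3970 BTU/h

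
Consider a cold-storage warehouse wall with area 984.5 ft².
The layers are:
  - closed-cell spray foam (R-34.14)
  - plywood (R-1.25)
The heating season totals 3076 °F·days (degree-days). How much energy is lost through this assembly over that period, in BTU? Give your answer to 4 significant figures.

2054000 BTU

R_total = 34.14 + 1.25 = 35.39 ft²·°F·h/BTU
E = A × HDD × 24 / R = 984.5 × 3076 × 24 / 35.39 = 2053700 BTU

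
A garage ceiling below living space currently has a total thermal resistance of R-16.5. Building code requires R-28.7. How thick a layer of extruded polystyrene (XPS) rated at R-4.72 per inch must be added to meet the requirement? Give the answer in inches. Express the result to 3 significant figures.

ΔR = 28.7 − 16.5 = 12.2 ft²·°F·h/BTU
L = ΔR / (R/in) = 12.2/4.72 = 2.585 in

2.58 in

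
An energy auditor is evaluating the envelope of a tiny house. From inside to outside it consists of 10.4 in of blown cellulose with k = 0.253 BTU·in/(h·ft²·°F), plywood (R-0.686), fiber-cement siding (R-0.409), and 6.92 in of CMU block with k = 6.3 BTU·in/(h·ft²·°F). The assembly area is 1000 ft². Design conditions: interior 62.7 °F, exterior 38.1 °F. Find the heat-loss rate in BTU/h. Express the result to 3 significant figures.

568 BTU/h

10.4/0.253 = 41.11
6.92/6.3 = 1.098
R_total = 41.11 + 0.686 + 0.409 + 1.098 = 43.3 ft²·°F·h/BTU
Q = A·ΔT/R = 1000 × (62.7 − 38.1) / 43.3 = 568.1 BTU/h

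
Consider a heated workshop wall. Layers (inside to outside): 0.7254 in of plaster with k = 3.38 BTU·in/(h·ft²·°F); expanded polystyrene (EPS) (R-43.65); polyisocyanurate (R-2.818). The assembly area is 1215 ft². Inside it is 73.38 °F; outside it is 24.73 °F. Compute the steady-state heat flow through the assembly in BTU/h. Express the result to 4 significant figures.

0.7254/3.38 = 0.21462
R_total = 0.21462 + 43.65 + 2.818 = 46.683 ft²·°F·h/BTU
Q = A·ΔT/R = 1215 × (73.38 − 24.73) / 46.683 = 1266.2 BTU/h

1266 BTU/h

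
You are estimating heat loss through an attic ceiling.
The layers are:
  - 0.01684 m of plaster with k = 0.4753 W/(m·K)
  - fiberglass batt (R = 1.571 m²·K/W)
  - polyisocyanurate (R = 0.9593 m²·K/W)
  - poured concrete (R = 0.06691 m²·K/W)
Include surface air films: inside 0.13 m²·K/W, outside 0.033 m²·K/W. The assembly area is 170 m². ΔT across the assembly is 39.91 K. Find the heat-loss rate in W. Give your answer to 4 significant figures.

0.01684/0.4753 = 0.03543
R_total = 0.13 + 0.03543 + 1.571 + 0.9593 + 0.06691 + 0.033 = 2.7956 m²·K/W
Q = A·ΔT/R = 170 × 39.91 / 2.7956 = 2426.9 W

2427 W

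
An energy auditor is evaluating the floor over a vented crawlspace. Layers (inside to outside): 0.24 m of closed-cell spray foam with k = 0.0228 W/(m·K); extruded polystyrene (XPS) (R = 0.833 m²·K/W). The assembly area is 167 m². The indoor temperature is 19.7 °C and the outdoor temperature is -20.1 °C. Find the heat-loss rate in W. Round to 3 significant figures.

585 W

0.24/0.0228 = 10.53
R_total = 10.53 + 0.833 = 11.36 m²·K/W
Q = A·ΔT/R = 167 × (19.7 − (-20.1)) / 11.36 = 585.1 W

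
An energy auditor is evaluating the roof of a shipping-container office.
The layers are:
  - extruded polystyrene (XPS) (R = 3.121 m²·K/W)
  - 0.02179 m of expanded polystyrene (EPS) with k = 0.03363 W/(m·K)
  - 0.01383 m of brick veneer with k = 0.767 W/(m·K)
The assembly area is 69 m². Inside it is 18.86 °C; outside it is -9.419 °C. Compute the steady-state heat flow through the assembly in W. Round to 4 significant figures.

515.3 W

0.02179/0.03363 = 0.64793
0.01383/0.767 = 0.018031
R_total = 3.121 + 0.64793 + 0.018031 = 3.787 m²·K/W
Q = A·ΔT/R = 69 × (18.86 − (-9.419)) / 3.787 = 515.25 W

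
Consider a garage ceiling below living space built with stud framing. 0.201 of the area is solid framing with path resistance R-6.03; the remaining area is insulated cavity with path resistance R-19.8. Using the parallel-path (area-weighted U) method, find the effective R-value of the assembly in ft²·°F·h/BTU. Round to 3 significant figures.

13.6 ft²·°F·h/BTU

U_eff = 0.799/19.8 + 0.201/6.03 = 0.04035 + 0.03333 = 0.07369
R_eff = 1/U_eff = 13.57 ft²·°F·h/BTU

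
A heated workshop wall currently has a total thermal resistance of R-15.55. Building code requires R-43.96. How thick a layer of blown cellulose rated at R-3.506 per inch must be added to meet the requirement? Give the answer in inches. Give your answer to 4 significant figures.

ΔR = 43.96 − 15.55 = 28.41 ft²·°F·h/BTU
L = ΔR / (R/in) = 28.41/3.506 = 8.1033 in

8.103 in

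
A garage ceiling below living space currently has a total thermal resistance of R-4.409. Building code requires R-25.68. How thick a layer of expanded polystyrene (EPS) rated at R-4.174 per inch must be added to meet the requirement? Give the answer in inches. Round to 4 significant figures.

5.096 in

ΔR = 25.68 − 4.409 = 21.271 ft²·°F·h/BTU
L = ΔR / (R/in) = 21.271/4.174 = 5.0961 in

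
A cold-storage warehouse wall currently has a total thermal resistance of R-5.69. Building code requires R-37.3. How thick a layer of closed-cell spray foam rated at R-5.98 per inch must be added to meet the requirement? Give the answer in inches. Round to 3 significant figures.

ΔR = 37.3 − 5.69 = 31.61 ft²·°F·h/BTU
L = ΔR / (R/in) = 31.61/5.98 = 5.286 in

5.29 in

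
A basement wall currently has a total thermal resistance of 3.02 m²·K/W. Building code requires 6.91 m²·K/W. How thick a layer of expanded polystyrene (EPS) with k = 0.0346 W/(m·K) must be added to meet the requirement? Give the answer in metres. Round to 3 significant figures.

0.135 m

ΔR = 6.91 − 3.02 = 3.89 m²·K/W
L = ΔR × k = 3.89 × 0.0346 = 0.1346 m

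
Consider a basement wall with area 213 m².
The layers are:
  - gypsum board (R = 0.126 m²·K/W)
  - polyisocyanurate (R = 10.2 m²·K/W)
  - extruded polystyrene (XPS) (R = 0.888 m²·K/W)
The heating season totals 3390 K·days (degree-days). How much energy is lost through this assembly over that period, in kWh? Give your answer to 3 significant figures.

1550 kWh

R_total = 0.126 + 10.2 + 0.888 = 11.21 m²·K/W
E = A × HDD × 24 / R / 1000 = 213 × 3390 × 24 / 11.21 / 1000 = 1545 kWh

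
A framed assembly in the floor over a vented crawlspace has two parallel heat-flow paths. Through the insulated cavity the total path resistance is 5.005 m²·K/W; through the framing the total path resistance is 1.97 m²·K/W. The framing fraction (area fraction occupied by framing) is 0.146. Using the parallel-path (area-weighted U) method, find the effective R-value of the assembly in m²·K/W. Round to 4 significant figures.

U_eff = 0.854/5.005 + 0.146/1.97 = 0.17063 + 0.074112 = 0.24474
R_eff = 1/U_eff = 4.086 m²·K/W

4.086 m²·K/W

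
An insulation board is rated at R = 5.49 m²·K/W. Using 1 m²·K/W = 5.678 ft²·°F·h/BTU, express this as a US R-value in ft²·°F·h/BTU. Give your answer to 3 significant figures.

31.2 ft²·°F·h/BTU

R_US = 5.49 × 5.678 = 31.17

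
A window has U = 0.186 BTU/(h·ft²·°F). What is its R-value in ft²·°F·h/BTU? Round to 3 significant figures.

5.38 ft²·°F·h/BTU

R = 1/U = 1/0.186 = 5.376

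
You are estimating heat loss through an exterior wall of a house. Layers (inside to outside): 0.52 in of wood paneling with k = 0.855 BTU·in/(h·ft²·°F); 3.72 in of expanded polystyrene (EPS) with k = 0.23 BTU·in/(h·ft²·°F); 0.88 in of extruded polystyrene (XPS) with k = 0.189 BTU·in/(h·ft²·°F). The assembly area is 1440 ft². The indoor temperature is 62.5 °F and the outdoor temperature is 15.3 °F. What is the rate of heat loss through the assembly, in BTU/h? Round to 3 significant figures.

3170 BTU/h

0.52/0.855 = 0.6082
3.72/0.23 = 16.17
0.88/0.189 = 4.656
R_total = 0.6082 + 16.17 + 4.656 = 21.44 ft²·°F·h/BTU
Q = A·ΔT/R = 1440 × (62.5 − 15.3) / 21.44 = 3170 BTU/h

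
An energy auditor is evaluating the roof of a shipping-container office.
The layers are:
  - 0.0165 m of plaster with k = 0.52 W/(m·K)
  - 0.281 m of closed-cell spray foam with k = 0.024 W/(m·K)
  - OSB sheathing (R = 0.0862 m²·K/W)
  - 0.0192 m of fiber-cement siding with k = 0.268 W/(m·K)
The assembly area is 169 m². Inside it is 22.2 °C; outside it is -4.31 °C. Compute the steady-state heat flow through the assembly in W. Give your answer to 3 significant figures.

377 W

0.0165/0.52 = 0.03173
0.281/0.024 = 11.71
0.0192/0.268 = 0.07164
R_total = 0.03173 + 11.71 + 0.0862 + 0.07164 = 11.9 m²·K/W
Q = A·ΔT/R = 169 × (22.2 − (-4.31)) / 11.9 = 376.6 W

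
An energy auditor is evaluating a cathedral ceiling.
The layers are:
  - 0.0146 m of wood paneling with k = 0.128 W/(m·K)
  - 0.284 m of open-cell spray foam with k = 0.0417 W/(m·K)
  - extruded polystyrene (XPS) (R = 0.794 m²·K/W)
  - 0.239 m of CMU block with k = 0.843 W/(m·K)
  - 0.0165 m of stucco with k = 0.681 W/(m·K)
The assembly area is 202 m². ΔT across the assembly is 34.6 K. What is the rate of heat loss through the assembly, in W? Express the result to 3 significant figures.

0.0146/0.128 = 0.1141
0.284/0.0417 = 6.811
0.239/0.843 = 0.2835
0.0165/0.681 = 0.02423
R_total = 0.1141 + 6.811 + 0.794 + 0.2835 + 0.02423 = 8.026 m²·K/W
Q = A·ΔT/R = 202 × 34.6 / 8.026 = 870.8 W

871 W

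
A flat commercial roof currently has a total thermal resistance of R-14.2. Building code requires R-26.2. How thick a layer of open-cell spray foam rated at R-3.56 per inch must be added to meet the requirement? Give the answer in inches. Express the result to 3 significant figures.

ΔR = 26.2 − 14.2 = 12 ft²·°F·h/BTU
L = ΔR / (R/in) = 12/3.56 = 3.371 in

3.37 in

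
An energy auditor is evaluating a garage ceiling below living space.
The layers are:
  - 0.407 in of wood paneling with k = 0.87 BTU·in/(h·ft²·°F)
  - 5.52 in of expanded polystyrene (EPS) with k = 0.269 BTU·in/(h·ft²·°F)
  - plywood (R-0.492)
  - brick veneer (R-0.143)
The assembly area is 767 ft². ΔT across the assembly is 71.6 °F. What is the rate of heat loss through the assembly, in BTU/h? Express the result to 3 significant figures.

0.407/0.87 = 0.4678
5.52/0.269 = 20.52
R_total = 0.4678 + 20.52 + 0.492 + 0.143 = 21.62 ft²·°F·h/BTU
Q = A·ΔT/R = 767 × 71.6 / 21.62 = 2540 BTU/h

2540 BTU/h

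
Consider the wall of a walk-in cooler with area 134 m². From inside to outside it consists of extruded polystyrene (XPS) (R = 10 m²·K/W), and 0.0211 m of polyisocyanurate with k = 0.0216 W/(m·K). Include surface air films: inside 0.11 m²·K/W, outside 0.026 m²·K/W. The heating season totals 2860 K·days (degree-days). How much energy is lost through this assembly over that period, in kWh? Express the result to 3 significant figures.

828 kWh

0.0211/0.0216 = 0.9769
R_total = 0.11 + 10 + 0.9769 + 0.026 = 11.11 m²·K/W
E = A × HDD × 24 / R / 1000 = 134 × 2860 × 24 / 11.11 / 1000 = 827.7 kWh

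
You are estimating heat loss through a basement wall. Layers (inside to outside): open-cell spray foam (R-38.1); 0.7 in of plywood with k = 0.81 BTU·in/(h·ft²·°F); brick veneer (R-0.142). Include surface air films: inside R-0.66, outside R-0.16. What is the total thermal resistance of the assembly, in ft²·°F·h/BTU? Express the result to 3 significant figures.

0.7/0.81 = 0.8642
R_total = 0.66 + 38.1 + 0.8642 + 0.142 + 0.16 = 39.93 ft²·°F·h/BTU

39.9 ft²·°F·h/BTU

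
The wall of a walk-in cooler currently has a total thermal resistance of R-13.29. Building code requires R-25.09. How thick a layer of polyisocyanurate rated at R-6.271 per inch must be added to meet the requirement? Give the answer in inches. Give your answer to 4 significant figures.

ΔR = 25.09 − 13.29 = 11.8 ft²·°F·h/BTU
L = ΔR / (R/in) = 11.8/6.271 = 1.8817 in

1.882 in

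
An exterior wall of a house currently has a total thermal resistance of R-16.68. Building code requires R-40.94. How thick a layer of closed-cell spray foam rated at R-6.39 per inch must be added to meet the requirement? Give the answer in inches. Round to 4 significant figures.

3.797 in

ΔR = 40.94 − 16.68 = 24.26 ft²·°F·h/BTU
L = ΔR / (R/in) = 24.26/6.39 = 3.7966 in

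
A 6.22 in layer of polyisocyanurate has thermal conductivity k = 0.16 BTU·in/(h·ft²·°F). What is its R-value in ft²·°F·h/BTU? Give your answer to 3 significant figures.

R = L/k = 6.22/0.16 = 38.88 ft²·°F·h/BTU

38.9 ft²·°F·h/BTU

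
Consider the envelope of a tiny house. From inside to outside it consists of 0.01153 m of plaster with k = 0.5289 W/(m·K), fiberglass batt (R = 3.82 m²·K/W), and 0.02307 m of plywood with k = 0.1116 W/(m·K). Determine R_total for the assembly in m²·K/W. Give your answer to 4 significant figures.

0.01153/0.5289 = 0.0218
0.02307/0.1116 = 0.20672
R_total = 0.0218 + 3.82 + 0.20672 = 4.0485 m²·K/W

4.049 m²·K/W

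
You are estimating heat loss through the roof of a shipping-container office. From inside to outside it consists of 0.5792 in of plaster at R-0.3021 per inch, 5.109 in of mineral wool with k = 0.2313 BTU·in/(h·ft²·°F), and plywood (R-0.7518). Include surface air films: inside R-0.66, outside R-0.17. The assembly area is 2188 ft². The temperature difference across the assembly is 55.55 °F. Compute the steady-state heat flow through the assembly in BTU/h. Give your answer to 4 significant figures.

5097 BTU/h

0.5792 × 0.3021 = 0.17498
5.109/0.2313 = 22.088
R_total = 0.66 + 0.17498 + 22.088 + 0.7518 + 0.17 = 23.845 ft²·°F·h/BTU
Q = A·ΔT/R = 2188 × 55.55 / 23.845 = 5097.2 BTU/h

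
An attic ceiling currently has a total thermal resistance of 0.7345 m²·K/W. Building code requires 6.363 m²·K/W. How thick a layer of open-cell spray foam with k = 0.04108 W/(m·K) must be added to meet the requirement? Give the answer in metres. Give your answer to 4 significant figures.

ΔR = 6.363 − 0.7345 = 5.6285 m²·K/W
L = ΔR × k = 5.6285 × 0.04108 = 0.23122 m

0.2312 m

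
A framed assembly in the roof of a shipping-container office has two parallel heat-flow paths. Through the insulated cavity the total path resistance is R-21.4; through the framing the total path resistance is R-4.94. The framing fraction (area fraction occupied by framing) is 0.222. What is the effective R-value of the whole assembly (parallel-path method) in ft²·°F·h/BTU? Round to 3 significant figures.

12.3 ft²·°F·h/BTU

U_eff = 0.778/21.4 + 0.222/4.94 = 0.03636 + 0.04494 = 0.08129
R_eff = 1/U_eff = 12.3 ft²·°F·h/BTU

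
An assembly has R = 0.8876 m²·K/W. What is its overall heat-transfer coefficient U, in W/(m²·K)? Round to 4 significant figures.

U = 1/R = 1/0.8876 = 1.1266

1.127 W/(m²·K)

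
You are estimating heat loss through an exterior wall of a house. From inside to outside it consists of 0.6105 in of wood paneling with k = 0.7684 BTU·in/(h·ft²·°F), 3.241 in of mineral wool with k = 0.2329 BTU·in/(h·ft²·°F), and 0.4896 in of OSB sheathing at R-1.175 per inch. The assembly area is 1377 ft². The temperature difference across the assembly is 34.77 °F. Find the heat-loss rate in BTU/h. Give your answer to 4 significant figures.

0.6105/0.7684 = 0.79451
3.241/0.2329 = 13.916
0.4896 × 1.175 = 0.57528
R_total = 0.79451 + 13.916 + 0.57528 = 15.286 ft²·°F·h/BTU
Q = A·ΔT/R = 1377 × 34.77 / 15.286 = 3132.2 BTU/h

3132 BTU/h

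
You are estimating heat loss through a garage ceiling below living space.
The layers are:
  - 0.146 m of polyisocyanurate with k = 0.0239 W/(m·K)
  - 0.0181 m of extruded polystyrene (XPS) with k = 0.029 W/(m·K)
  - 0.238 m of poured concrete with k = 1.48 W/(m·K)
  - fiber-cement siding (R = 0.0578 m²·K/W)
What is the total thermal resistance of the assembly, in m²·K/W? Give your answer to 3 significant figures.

6.95 m²·K/W

0.146/0.0239 = 6.109
0.0181/0.029 = 0.6241
0.238/1.48 = 0.1608
R_total = 6.109 + 0.6241 + 0.1608 + 0.0578 = 6.952 m²·K/W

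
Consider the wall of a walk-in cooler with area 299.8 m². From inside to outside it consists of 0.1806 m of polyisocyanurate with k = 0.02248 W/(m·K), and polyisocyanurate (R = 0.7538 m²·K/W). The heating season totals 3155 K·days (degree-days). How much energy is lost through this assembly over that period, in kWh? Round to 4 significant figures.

0.1806/0.02248 = 8.0338
R_total = 8.0338 + 0.7538 = 8.7876 m²·K/W
E = A × HDD × 24 / R / 1000 = 299.8 × 3155 × 24 / 8.7876 / 1000 = 2583.3 kWh

2583 kWh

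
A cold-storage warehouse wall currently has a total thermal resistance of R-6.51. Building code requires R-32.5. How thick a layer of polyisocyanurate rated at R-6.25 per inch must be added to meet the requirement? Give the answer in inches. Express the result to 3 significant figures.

4.16 in

ΔR = 32.5 − 6.51 = 25.99 ft²·°F·h/BTU
L = ΔR / (R/in) = 25.99/6.25 = 4.158 in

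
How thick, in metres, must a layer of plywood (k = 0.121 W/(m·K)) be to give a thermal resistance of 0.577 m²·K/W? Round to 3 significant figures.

0.0698 m

L = R·k = 0.577 × 0.121 = 0.06982 m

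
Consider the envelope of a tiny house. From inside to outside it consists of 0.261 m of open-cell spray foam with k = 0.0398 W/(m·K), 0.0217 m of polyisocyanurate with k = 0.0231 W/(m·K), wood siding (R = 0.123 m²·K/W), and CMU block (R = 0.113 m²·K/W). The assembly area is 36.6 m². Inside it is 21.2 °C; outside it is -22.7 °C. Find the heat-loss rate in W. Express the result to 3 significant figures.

0.261/0.0398 = 6.558
0.0217/0.0231 = 0.9394
R_total = 6.558 + 0.9394 + 0.123 + 0.113 = 7.733 m²·K/W
Q = A·ΔT/R = 36.6 × (21.2 − (-22.7)) / 7.733 = 207.8 W

208 W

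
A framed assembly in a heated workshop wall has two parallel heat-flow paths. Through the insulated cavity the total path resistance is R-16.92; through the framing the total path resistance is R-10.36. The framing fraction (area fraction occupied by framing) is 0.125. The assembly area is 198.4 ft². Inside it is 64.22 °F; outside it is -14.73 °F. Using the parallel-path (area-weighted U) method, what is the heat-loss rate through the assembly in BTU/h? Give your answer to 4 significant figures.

U_eff = 0.875/16.92 + 0.125/10.36 = 0.051714 + 0.012066 = 0.06378
R_eff = 1/U_eff = 15.679 ft²·°F·h/BTU
Q = 198.4 × (64.22 − (-14.73)) / 15.679 = 999.02 BTU/h

999.0 BTU/h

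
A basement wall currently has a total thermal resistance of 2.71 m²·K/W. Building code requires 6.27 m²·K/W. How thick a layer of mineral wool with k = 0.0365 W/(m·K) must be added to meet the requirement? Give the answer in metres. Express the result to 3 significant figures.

0.130 m

ΔR = 6.27 − 2.71 = 3.56 m²·K/W
L = ΔR × k = 3.56 × 0.0365 = 0.1299 m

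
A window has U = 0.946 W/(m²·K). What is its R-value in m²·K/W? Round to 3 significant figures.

R = 1/U = 1/0.946 = 1.057

1.06 m²·K/W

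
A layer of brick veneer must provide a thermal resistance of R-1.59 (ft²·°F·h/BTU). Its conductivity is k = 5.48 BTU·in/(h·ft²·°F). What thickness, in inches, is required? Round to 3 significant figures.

8.71 in

L = R × k = 1.59 × 5.48 = 8.713 in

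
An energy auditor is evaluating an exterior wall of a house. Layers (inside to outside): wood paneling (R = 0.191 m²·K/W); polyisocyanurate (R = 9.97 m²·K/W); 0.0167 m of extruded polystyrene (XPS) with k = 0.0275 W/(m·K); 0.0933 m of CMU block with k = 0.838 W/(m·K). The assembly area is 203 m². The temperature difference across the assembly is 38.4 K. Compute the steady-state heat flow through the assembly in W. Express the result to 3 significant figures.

716 W

0.0167/0.0275 = 0.6073
0.0933/0.838 = 0.1113
R_total = 0.191 + 9.97 + 0.6073 + 0.1113 = 10.88 m²·K/W
Q = A·ΔT/R = 203 × 38.4 / 10.88 = 716.5 W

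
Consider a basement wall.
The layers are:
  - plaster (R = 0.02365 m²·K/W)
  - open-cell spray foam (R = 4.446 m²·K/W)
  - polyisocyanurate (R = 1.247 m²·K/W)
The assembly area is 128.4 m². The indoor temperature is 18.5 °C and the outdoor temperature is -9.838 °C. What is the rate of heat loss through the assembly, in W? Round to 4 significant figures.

636.5 W

R_total = 0.02365 + 4.446 + 1.247 = 5.7166 m²·K/W
Q = A·ΔT/R = 128.4 × (18.5 − (-9.838)) / 5.7166 = 636.49 W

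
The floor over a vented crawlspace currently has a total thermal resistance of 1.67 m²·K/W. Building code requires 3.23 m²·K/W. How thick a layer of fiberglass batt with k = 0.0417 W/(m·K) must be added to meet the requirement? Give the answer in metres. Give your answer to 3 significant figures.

0.0651 m

ΔR = 3.23 − 1.67 = 1.56 m²·K/W
L = ΔR × k = 1.56 × 0.0417 = 0.06505 m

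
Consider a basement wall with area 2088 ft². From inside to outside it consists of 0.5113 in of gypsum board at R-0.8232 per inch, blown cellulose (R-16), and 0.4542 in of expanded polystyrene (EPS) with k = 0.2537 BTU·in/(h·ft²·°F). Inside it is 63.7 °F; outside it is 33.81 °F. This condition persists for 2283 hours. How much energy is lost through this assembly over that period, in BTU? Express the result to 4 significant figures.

7824000 BTU

0.5113 × 0.8232 = 0.4209
0.4542/0.2537 = 1.7903
R_total = 0.4209 + 16 + 1.7903 = 18.211 ft²·°F·h/BTU
Q = 2088 × (63.7 − 33.81) / 18.211 = 3427 BTU/h
E = 3427 × 2283 = 7823900 BTU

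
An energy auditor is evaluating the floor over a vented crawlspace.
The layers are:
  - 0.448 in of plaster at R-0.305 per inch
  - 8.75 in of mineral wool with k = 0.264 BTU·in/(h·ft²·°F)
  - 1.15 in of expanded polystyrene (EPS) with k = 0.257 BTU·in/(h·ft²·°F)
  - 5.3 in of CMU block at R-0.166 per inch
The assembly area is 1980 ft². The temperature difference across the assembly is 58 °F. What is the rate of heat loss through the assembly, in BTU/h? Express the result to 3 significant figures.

0.448 × 0.305 = 0.1366
8.75/0.264 = 33.14
1.15/0.257 = 4.475
5.3 × 0.166 = 0.8798
R_total = 0.1366 + 33.14 + 4.475 + 0.8798 = 38.64 ft²·°F·h/BTU
Q = A·ΔT/R = 1980 × 58 / 38.64 = 2972 BTU/h

2970 BTU/h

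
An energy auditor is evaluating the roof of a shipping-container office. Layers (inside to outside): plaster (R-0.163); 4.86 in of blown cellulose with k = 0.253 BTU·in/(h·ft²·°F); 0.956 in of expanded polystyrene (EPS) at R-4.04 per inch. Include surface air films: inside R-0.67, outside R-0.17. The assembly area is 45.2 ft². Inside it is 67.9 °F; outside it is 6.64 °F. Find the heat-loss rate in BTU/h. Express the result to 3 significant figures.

115 BTU/h

4.86/0.253 = 19.21
0.956 × 4.04 = 3.862
R_total = 0.67 + 0.163 + 19.21 + 3.862 + 0.17 = 24.07 ft²·°F·h/BTU
Q = A·ΔT/R = 45.2 × (67.9 − 6.64) / 24.07 = 115 BTU/h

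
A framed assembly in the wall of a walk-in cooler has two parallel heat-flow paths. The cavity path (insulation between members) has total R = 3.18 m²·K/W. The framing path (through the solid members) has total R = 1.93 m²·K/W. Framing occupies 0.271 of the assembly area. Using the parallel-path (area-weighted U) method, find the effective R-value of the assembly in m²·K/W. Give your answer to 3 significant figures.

U_eff = 0.729/3.18 + 0.271/1.93 = 0.2292 + 0.1404 = 0.3697
R_eff = 1/U_eff = 2.705 m²·K/W

2.71 m²·K/W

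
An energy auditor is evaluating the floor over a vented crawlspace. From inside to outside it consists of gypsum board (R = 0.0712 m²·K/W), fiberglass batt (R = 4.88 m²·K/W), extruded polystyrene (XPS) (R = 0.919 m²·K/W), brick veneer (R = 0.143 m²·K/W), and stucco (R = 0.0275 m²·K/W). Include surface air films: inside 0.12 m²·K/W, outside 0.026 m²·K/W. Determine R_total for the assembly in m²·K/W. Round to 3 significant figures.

6.19 m²·K/W

R_total = 0.12 + 0.0712 + 4.88 + 0.919 + 0.143 + 0.0275 + 0.026 = 6.187 m²·K/W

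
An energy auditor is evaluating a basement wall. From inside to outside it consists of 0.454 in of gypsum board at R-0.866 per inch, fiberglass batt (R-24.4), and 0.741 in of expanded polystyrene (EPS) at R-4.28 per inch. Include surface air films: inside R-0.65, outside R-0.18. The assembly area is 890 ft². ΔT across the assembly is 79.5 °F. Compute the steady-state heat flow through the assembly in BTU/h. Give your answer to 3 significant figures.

0.454 × 0.866 = 0.3932
0.741 × 4.28 = 3.171
R_total = 0.65 + 0.3932 + 24.4 + 3.171 + 0.18 = 28.79 ft²·°F·h/BTU
Q = A·ΔT/R = 890 × 79.5 / 28.79 = 2457 BTU/h

2460 BTU/h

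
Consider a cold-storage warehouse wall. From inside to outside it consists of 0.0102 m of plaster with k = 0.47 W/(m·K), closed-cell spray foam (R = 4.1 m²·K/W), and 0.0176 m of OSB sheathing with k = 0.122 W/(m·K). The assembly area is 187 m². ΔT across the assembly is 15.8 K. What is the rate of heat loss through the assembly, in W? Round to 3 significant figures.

693 W

0.0102/0.47 = 0.0217
0.0176/0.122 = 0.1443
R_total = 0.0217 + 4.1 + 0.1443 = 4.266 m²·K/W
Q = A·ΔT/R = 187 × 15.8 / 4.266 = 692.6 W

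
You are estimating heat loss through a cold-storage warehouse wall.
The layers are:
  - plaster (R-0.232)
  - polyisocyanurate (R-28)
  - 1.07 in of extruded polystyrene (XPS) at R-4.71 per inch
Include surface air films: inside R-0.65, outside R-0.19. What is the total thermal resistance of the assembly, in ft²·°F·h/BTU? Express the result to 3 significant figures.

34.1 ft²·°F·h/BTU

1.07 × 4.71 = 5.04
R_total = 0.65 + 0.232 + 28 + 5.04 + 0.19 = 34.11 ft²·°F·h/BTU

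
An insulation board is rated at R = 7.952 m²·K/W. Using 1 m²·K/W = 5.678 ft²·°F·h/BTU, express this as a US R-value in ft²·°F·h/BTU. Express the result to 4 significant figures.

R_US = 7.952 × 5.678 = 45.151

45.15 ft²·°F·h/BTU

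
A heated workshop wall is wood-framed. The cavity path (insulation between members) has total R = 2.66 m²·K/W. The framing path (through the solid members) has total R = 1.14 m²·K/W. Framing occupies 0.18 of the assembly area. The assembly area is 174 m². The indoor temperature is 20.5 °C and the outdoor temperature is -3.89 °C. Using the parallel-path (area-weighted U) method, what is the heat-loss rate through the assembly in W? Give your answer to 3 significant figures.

U_eff = 0.82/2.66 + 0.18/1.14 = 0.3083 + 0.1579 = 0.4662
R_eff = 1/U_eff = 2.145 m²·K/W
Q = 174 × (20.5 − (-3.89)) / 2.145 = 1978 W

1980 W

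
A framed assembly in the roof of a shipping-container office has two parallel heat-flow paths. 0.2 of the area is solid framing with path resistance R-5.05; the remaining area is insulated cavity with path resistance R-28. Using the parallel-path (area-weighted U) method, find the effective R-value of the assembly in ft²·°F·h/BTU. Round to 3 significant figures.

14.7 ft²·°F·h/BTU

U_eff = 0.8/28 + 0.2/5.05 = 0.02857 + 0.0396 = 0.06818
R_eff = 1/U_eff = 14.67 ft²·°F·h/BTU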